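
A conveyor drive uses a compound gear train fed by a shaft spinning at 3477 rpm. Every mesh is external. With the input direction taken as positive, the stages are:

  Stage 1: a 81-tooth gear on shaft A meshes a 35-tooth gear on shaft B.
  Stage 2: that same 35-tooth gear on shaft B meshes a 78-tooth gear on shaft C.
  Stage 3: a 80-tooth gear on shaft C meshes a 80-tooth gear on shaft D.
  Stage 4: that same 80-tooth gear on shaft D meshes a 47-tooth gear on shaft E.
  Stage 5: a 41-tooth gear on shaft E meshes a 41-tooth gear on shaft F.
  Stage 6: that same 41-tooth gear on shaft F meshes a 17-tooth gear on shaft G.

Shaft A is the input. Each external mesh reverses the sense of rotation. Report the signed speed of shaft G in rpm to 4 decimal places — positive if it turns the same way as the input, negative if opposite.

Stage 1 [81T→35T]: ω = 3477.0000×81/35 = 8046.7714 rpm, dir flips to −; running = −8046.7714
Stage 2 [35T→78T]: ω = 8046.7714×35/78 = 3610.7308 rpm, dir flips to +; running = +3610.7308
Stage 3 [80T→80T]: ω = 3610.7308×80/80 = 3610.7308 rpm, dir flips to −; running = −3610.7308
Stage 4 [80T→47T]: ω = 3610.7308×80/47 = 6145.9247 rpm, dir flips to +; running = +6145.9247
Stage 5 [41T→41T]: ω = 6145.9247×41/41 = 6145.9247 rpm, dir flips to −; running = −6145.9247
Stage 6 [41T→17T]: ω = 6145.9247×41/17 = 14822.5243 rpm, dir flips to +; running = +14822.5243

+14822.5243 rpm (same as input, |ω| = 14822.5243 rpm)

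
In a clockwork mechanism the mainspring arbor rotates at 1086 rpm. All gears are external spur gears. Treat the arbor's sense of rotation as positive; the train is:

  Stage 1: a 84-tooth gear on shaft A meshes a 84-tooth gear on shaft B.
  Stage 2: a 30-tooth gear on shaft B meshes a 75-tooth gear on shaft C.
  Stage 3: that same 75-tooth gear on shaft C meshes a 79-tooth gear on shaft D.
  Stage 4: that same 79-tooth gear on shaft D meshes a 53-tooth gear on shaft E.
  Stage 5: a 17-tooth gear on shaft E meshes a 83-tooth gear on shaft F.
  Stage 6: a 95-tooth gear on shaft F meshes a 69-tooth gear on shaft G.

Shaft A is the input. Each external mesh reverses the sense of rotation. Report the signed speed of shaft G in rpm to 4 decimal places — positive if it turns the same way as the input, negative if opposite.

Stage 1 [84T→84T]: ω = 1086.0000×84/84 = 1086.0000 rpm, dir flips to −; running = −1086.0000
Stage 2 [30T→75T]: ω = 1086.0000×30/75 = 434.4000 rpm, dir flips to +; running = +434.4000
Stage 3 [75T→79T]: ω = 434.4000×75/79 = 412.4051 rpm, dir flips to −; running = −412.4051
Stage 4 [79T→53T]: ω = 412.4051×79/53 = 614.7170 rpm, dir flips to +; running = +614.7170
Stage 5 [17T→83T]: ω = 614.7170×17/83 = 125.9059 rpm, dir flips to −; running = −125.9059
Stage 6 [95T→69T]: ω = 125.9059×95/69 = 173.3487 rpm, dir flips to +; running = +173.3487

+173.3487 rpm (same as input, |ω| = 173.3487 rpm)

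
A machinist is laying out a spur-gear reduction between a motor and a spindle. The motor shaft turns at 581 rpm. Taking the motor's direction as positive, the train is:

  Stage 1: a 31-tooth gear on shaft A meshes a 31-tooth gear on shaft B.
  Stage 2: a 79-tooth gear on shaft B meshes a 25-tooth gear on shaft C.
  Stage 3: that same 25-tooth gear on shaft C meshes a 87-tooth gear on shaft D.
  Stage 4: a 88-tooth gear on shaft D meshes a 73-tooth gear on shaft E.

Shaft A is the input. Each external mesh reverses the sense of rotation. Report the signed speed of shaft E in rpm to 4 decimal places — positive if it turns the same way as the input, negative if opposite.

+635.9805 rpm (same as input, |ω| = 635.9805 rpm)

Stage 1 [31T→31T]: ω = 581.0000×31/31 = 581.0000 rpm, dir flips to −; running = −581.0000
Stage 2 [79T→25T]: ω = 581.0000×79/25 = 1835.9600 rpm, dir flips to +; running = +1835.9600
Stage 3 [25T→87T]: ω = 1835.9600×25/87 = 527.5747 rpm, dir flips to −; running = −527.5747
Stage 4 [88T→73T]: ω = 527.5747×88/73 = 635.9805 rpm, dir flips to +; running = +635.9805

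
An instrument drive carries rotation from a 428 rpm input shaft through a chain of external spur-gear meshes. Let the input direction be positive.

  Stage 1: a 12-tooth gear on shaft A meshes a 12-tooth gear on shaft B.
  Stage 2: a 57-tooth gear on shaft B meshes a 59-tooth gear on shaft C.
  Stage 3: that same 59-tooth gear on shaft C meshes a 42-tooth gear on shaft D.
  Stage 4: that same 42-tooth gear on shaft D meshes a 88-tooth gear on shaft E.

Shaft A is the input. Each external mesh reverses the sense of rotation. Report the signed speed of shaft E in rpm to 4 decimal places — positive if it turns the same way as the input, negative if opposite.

Stage 1 [12T→12T]: ω = 428.0000×12/12 = 428.0000 rpm, dir flips to −; running = −428.0000
Stage 2 [57T→59T]: ω = 428.0000×57/59 = 413.4915 rpm, dir flips to +; running = +413.4915
Stage 3 [59T→42T]: ω = 413.4915×59/42 = 580.8571 rpm, dir flips to −; running = −580.8571
Stage 4 [42T→88T]: ω = 580.8571×42/88 = 277.2273 rpm, dir flips to +; running = +277.2273

+277.2273 rpm (same as input, |ω| = 277.2273 rpm)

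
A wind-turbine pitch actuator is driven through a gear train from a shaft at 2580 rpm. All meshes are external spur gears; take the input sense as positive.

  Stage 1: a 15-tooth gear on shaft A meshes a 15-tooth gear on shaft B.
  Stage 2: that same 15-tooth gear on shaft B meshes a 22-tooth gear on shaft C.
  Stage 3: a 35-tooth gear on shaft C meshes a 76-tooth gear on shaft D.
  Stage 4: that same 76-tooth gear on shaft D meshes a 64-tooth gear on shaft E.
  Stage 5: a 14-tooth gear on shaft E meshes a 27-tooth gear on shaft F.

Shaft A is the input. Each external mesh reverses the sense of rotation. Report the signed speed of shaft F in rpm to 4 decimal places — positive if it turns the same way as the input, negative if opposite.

Stage 1 [15T→15T]: ω = 2580.0000×15/15 = 2580.0000 rpm, dir flips to −; running = −2580.0000
Stage 2 [15T→22T]: ω = 2580.0000×15/22 = 1759.0909 rpm, dir flips to +; running = +1759.0909
Stage 3 [35T→76T]: ω = 1759.0909×35/76 = 810.1077 rpm, dir flips to −; running = −810.1077
Stage 4 [76T→64T]: ω = 810.1077×76/64 = 962.0028 rpm, dir flips to +; running = +962.0028
Stage 5 [14T→27T]: ω = 962.0028×14/27 = 498.8163 rpm, dir flips to −; running = −498.8163

-498.8163 rpm (opposite to input, |ω| = 498.8163 rpm)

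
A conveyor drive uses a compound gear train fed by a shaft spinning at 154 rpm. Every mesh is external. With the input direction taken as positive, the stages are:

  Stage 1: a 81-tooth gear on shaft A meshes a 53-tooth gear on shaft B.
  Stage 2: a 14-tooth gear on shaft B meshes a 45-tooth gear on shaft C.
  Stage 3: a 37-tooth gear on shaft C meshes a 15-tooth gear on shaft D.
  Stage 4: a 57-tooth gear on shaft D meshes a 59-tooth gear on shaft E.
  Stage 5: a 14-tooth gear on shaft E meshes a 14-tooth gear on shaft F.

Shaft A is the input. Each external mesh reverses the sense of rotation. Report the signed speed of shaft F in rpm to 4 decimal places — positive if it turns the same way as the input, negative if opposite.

-174.4933 rpm (opposite to input, |ω| = 174.4933 rpm)

Stage 1 [81T→53T]: ω = 154.0000×81/53 = 235.3585 rpm, dir flips to −; running = −235.3585
Stage 2 [14T→45T]: ω = 235.3585×14/45 = 73.2226 rpm, dir flips to +; running = +73.2226
Stage 3 [37T→15T]: ω = 73.2226×37/15 = 180.6158 rpm, dir flips to −; running = −180.6158
Stage 4 [57T→59T]: ω = 180.6158×57/59 = 174.4933 rpm, dir flips to +; running = +174.4933
Stage 5 [14T→14T]: ω = 174.4933×14/14 = 174.4933 rpm, dir flips to −; running = −174.4933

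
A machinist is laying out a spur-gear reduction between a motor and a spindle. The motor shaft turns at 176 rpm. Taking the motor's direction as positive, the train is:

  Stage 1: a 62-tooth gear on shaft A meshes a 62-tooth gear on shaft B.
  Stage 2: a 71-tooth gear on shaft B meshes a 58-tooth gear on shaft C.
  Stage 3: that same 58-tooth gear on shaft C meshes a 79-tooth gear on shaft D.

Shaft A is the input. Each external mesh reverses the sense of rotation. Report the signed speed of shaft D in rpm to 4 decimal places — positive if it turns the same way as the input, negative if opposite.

-158.1772 rpm (opposite to input, |ω| = 158.1772 rpm)

Stage 1 [62T→62T]: ω = 176.0000×62/62 = 176.0000 rpm, dir flips to −; running = −176.0000
Stage 2 [71T→58T]: ω = 176.0000×71/58 = 215.4483 rpm, dir flips to +; running = +215.4483
Stage 3 [58T→79T]: ω = 215.4483×58/79 = 158.1772 rpm, dir flips to −; running = −158.1772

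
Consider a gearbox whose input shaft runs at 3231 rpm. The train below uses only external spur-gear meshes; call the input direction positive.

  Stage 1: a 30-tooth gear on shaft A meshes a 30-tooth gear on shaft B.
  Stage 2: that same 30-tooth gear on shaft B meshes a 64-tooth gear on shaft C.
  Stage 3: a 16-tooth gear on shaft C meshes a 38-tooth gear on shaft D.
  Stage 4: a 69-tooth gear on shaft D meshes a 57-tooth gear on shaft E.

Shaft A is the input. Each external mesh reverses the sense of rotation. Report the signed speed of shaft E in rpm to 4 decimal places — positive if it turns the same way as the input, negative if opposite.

+771.9494 rpm (same as input, |ω| = 771.9494 rpm)

Stage 1 [30T→30T]: ω = 3231.0000×30/30 = 3231.0000 rpm, dir flips to −; running = −3231.0000
Stage 2 [30T→64T]: ω = 3231.0000×30/64 = 1514.5312 rpm, dir flips to +; running = +1514.5312
Stage 3 [16T→38T]: ω = 1514.5312×16/38 = 637.6974 rpm, dir flips to −; running = −637.6974
Stage 4 [69T→57T]: ω = 637.6974×69/57 = 771.9494 rpm, dir flips to +; running = +771.9494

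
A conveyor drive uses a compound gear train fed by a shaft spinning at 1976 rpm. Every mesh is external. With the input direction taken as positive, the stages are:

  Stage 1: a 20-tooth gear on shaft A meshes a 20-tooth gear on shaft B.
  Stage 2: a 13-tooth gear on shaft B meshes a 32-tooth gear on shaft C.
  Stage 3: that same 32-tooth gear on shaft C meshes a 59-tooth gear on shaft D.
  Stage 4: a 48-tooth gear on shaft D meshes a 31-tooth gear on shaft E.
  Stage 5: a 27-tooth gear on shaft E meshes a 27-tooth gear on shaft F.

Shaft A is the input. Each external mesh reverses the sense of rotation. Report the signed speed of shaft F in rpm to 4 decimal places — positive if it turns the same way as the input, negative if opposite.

-674.1520 rpm (opposite to input, |ω| = 674.1520 rpm)

Stage 1 [20T→20T]: ω = 1976.0000×20/20 = 1976.0000 rpm, dir flips to −; running = −1976.0000
Stage 2 [13T→32T]: ω = 1976.0000×13/32 = 802.7500 rpm, dir flips to +; running = +802.7500
Stage 3 [32T→59T]: ω = 802.7500×32/59 = 435.3898 rpm, dir flips to −; running = −435.3898
Stage 4 [48T→31T]: ω = 435.3898×48/31 = 674.1520 rpm, dir flips to +; running = +674.1520
Stage 5 [27T→27T]: ω = 674.1520×27/27 = 674.1520 rpm, dir flips to −; running = −674.1520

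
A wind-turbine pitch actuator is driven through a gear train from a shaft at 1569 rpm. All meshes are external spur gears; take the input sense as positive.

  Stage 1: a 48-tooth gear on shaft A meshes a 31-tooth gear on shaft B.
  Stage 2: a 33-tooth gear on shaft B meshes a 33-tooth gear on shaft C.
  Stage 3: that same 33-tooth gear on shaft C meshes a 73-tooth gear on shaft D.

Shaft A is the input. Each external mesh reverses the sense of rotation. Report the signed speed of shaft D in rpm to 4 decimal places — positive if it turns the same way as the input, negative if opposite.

-1098.2307 rpm (opposite to input, |ω| = 1098.2307 rpm)

Stage 1 [48T→31T]: ω = 1569.0000×48/31 = 2429.4194 rpm, dir flips to −; running = −2429.4194
Stage 2 [33T→33T]: ω = 2429.4194×33/33 = 2429.4194 rpm, dir flips to +; running = +2429.4194
Stage 3 [33T→73T]: ω = 2429.4194×33/73 = 1098.2307 rpm, dir flips to −; running = −1098.2307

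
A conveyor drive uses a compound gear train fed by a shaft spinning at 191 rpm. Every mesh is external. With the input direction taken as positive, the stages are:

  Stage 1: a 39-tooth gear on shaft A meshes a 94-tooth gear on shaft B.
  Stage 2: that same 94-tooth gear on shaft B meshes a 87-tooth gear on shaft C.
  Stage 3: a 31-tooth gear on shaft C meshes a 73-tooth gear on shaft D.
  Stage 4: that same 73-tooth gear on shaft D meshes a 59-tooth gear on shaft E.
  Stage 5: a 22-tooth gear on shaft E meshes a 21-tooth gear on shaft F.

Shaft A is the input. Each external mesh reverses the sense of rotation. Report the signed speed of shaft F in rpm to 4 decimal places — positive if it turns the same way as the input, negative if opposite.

-47.1294 rpm (opposite to input, |ω| = 47.1294 rpm)

Stage 1 [39T→94T]: ω = 191.0000×39/94 = 79.2447 rpm, dir flips to −; running = −79.2447
Stage 2 [94T→87T]: ω = 79.2447×94/87 = 85.6207 rpm, dir flips to +; running = +85.6207
Stage 3 [31T→73T]: ω = 85.6207×31/73 = 36.3595 rpm, dir flips to −; running = −36.3595
Stage 4 [73T→59T]: ω = 36.3595×73/59 = 44.9871 rpm, dir flips to +; running = +44.9871
Stage 5 [22T→21T]: ω = 44.9871×22/21 = 47.1294 rpm, dir flips to −; running = −47.1294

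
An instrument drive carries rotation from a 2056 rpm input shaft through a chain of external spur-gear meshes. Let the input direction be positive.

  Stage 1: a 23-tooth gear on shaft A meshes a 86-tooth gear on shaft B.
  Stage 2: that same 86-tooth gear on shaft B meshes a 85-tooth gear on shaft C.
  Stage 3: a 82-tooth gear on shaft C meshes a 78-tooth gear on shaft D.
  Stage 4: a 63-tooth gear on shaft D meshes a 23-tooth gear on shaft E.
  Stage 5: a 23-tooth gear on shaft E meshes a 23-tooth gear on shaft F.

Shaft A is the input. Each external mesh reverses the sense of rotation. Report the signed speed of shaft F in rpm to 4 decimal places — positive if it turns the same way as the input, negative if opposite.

Stage 1 [23T→86T]: ω = 2056.0000×23/86 = 549.8605 rpm, dir flips to −; running = −549.8605
Stage 2 [86T→85T]: ω = 549.8605×86/85 = 556.3294 rpm, dir flips to +; running = +556.3294
Stage 3 [82T→78T]: ω = 556.3294×82/78 = 584.8591 rpm, dir flips to −; running = −584.8591
Stage 4 [63T→23T]: ω = 584.8591×63/23 = 1602.0054 rpm, dir flips to +; running = +1602.0054
Stage 5 [23T→23T]: ω = 1602.0054×23/23 = 1602.0054 rpm, dir flips to −; running = −1602.0054

-1602.0054 rpm (opposite to input, |ω| = 1602.0054 rpm)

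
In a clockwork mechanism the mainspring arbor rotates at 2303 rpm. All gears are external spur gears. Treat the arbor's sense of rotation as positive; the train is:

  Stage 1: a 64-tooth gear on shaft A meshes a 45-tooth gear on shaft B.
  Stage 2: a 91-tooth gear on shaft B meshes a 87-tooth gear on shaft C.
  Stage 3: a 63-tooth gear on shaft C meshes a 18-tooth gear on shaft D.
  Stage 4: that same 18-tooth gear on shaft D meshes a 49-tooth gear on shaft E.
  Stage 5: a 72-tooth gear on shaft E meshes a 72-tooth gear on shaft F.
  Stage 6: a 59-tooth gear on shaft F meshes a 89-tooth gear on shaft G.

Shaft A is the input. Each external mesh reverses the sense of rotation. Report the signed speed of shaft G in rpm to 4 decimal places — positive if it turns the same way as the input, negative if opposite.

+2920.0481 rpm (same as input, |ω| = 2920.0481 rpm)

Stage 1 [64T→45T]: ω = 2303.0000×64/45 = 3275.3778 rpm, dir flips to −; running = −3275.3778
Stage 2 [91T→87T]: ω = 3275.3778×91/87 = 3425.9699 rpm, dir flips to +; running = +3425.9699
Stage 3 [63T→18T]: ω = 3425.9699×63/18 = 11990.8945 rpm, dir flips to −; running = −11990.8945
Stage 4 [18T→49T]: ω = 11990.8945×18/49 = 4404.8184 rpm, dir flips to +; running = +4404.8184
Stage 5 [72T→72T]: ω = 4404.8184×72/72 = 4404.8184 rpm, dir flips to −; running = −4404.8184
Stage 6 [59T→89T]: ω = 4404.8184×59/89 = 2920.0481 rpm, dir flips to +; running = +2920.0481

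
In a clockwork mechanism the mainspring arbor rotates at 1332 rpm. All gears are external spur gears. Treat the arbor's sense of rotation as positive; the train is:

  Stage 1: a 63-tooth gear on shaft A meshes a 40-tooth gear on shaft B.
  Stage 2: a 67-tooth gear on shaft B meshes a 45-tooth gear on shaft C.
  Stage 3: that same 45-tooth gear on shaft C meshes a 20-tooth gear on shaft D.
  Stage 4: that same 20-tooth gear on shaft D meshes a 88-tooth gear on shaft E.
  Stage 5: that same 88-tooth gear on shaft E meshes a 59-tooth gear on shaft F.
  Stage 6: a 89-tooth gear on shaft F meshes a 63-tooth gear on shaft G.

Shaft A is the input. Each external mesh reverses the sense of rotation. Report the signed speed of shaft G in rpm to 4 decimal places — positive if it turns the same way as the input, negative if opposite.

+3365.5576 rpm (same as input, |ω| = 3365.5576 rpm)

Stage 1 [63T→40T]: ω = 1332.0000×63/40 = 2097.9000 rpm, dir flips to −; running = −2097.9000
Stage 2 [67T→45T]: ω = 2097.9000×67/45 = 3123.5400 rpm, dir flips to +; running = +3123.5400
Stage 3 [45T→20T]: ω = 3123.5400×45/20 = 7027.9650 rpm, dir flips to −; running = −7027.9650
Stage 4 [20T→88T]: ω = 7027.9650×20/88 = 1597.2648 rpm, dir flips to +; running = +1597.2648
Stage 5 [88T→59T]: ω = 1597.2648×88/59 = 2382.3610 rpm, dir flips to −; running = −2382.3610
Stage 6 [89T→63T]: ω = 2382.3610×89/63 = 3365.5576 rpm, dir flips to +; running = +3365.5576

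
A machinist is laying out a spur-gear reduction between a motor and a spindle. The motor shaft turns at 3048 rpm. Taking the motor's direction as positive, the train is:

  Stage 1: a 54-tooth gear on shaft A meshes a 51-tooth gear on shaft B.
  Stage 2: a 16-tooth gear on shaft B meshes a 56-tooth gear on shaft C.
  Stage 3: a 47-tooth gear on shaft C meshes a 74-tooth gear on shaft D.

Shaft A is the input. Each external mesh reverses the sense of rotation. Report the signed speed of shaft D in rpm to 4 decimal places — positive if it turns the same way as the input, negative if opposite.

-585.6480 rpm (opposite to input, |ω| = 585.6480 rpm)

Stage 1 [54T→51T]: ω = 3048.0000×54/51 = 3227.2941 rpm, dir flips to −; running = −3227.2941
Stage 2 [16T→56T]: ω = 3227.2941×16/56 = 922.0840 rpm, dir flips to +; running = +922.0840
Stage 3 [47T→74T]: ω = 922.0840×47/74 = 585.6480 rpm, dir flips to −; running = −585.6480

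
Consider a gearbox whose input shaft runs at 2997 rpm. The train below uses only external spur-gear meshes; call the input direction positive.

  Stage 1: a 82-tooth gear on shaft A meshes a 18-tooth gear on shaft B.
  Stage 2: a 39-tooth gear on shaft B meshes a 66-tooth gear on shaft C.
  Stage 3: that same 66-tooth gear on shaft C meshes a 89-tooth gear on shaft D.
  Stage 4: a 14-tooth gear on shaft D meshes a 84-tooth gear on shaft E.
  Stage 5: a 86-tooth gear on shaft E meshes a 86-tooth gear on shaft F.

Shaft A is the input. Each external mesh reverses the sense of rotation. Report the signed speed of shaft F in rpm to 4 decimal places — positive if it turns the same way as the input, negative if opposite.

-997.1292 rpm (opposite to input, |ω| = 997.1292 rpm)

Stage 1 [82T→18T]: ω = 2997.0000×82/18 = 13653.0000 rpm, dir flips to −; running = −13653.0000
Stage 2 [39T→66T]: ω = 13653.0000×39/66 = 8067.6818 rpm, dir flips to +; running = +8067.6818
Stage 3 [66T→89T]: ω = 8067.6818×66/89 = 5982.7753 rpm, dir flips to −; running = −5982.7753
Stage 4 [14T→84T]: ω = 5982.7753×14/84 = 997.1292 rpm, dir flips to +; running = +997.1292
Stage 5 [86T→86T]: ω = 997.1292×86/86 = 997.1292 rpm, dir flips to −; running = −997.1292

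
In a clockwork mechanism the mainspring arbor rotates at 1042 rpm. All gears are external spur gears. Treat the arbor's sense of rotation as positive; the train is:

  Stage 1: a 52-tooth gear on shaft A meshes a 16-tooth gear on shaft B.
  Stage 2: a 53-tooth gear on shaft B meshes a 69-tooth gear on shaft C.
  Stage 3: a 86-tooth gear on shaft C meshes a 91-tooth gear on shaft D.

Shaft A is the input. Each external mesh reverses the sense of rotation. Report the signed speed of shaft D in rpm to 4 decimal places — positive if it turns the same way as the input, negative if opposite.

Stage 1 [52T→16T]: ω = 1042.0000×52/16 = 3386.5000 rpm, dir flips to −; running = −3386.5000
Stage 2 [53T→69T]: ω = 3386.5000×53/69 = 2601.2246 rpm, dir flips to +; running = +2601.2246
Stage 3 [86T→91T]: ω = 2601.2246×86/91 = 2458.3002 rpm, dir flips to −; running = −2458.3002

-2458.3002 rpm (opposite to input, |ω| = 2458.3002 rpm)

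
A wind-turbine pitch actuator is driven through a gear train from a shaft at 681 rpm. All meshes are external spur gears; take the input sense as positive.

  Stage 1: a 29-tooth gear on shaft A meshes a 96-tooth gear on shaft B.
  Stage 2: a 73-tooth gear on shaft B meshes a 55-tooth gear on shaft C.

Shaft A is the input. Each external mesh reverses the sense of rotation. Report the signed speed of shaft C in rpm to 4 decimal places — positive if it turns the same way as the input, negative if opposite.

+273.0449 rpm (same as input, |ω| = 273.0449 rpm)

Stage 1 [29T→96T]: ω = 681.0000×29/96 = 205.7188 rpm, dir flips to −; running = −205.7188
Stage 2 [73T→55T]: ω = 205.7188×73/55 = 273.0449 rpm, dir flips to +; running = +273.0449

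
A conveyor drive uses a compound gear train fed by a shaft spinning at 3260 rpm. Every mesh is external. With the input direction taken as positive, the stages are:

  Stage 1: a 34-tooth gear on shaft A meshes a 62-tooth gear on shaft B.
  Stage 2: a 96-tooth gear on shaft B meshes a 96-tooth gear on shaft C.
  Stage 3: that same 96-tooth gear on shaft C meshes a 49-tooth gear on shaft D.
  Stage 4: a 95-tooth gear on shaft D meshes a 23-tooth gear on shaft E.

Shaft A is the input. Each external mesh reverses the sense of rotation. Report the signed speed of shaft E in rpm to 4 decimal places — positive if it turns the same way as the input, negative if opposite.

Stage 1 [34T→62T]: ω = 3260.0000×34/62 = 1787.7419 rpm, dir flips to −; running = −1787.7419
Stage 2 [96T→96T]: ω = 1787.7419×96/96 = 1787.7419 rpm, dir flips to +; running = +1787.7419
Stage 3 [96T→49T]: ω = 1787.7419×96/49 = 3502.5148 rpm, dir flips to −; running = −3502.5148
Stage 4 [95T→23T]: ω = 3502.5148×95/23 = 14466.9090 rpm, dir flips to +; running = +14466.9090

+14466.9090 rpm (same as input, |ω| = 14466.9090 rpm)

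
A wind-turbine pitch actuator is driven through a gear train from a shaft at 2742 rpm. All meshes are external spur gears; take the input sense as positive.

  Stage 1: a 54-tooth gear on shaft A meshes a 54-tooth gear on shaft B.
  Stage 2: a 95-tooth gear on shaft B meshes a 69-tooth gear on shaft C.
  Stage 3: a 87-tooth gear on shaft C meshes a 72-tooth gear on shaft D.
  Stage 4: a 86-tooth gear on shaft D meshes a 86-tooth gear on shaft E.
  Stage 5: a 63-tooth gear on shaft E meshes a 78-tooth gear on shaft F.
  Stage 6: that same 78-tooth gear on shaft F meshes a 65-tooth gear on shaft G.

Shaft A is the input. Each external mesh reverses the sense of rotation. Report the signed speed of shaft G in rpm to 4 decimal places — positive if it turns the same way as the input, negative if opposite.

Stage 1 [54T→54T]: ω = 2742.0000×54/54 = 2742.0000 rpm, dir flips to −; running = −2742.0000
Stage 2 [95T→69T]: ω = 2742.0000×95/69 = 3775.2174 rpm, dir flips to +; running = +3775.2174
Stage 3 [87T→72T]: ω = 3775.2174×87/72 = 4561.7210 rpm, dir flips to −; running = −4561.7210
Stage 4 [86T→86T]: ω = 4561.7210×86/86 = 4561.7210 rpm, dir flips to +; running = +4561.7210
Stage 5 [63T→78T]: ω = 4561.7210×63/78 = 3684.4670 rpm, dir flips to −; running = −3684.4670
Stage 6 [78T→65T]: ω = 3684.4670×78/65 = 4421.3604 rpm, dir flips to +; running = +4421.3604

+4421.3604 rpm (same as input, |ω| = 4421.3604 rpm)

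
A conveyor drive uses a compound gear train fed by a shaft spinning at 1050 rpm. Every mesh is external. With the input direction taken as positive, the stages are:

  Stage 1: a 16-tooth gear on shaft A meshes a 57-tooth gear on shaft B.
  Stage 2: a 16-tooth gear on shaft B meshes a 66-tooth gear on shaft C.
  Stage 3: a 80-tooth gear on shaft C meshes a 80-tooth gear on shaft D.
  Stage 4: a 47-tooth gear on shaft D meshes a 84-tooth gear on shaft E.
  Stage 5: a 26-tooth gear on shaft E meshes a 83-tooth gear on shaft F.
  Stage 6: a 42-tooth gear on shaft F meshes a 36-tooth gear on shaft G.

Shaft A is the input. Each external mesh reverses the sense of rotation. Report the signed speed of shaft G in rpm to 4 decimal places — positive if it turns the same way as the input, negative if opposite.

+14.6107 rpm (same as input, |ω| = 14.6107 rpm)

Stage 1 [16T→57T]: ω = 1050.0000×16/57 = 294.7368 rpm, dir flips to −; running = −294.7368
Stage 2 [16T→66T]: ω = 294.7368×16/66 = 71.4514 rpm, dir flips to +; running = +71.4514
Stage 3 [80T→80T]: ω = 71.4514×80/80 = 71.4514 rpm, dir flips to −; running = −71.4514
Stage 4 [47T→84T]: ω = 71.4514×47/84 = 39.9787 rpm, dir flips to +; running = +39.9787
Stage 5 [26T→83T]: ω = 39.9787×26/83 = 12.5235 rpm, dir flips to −; running = −12.5235
Stage 6 [42T→36T]: ω = 12.5235×42/36 = 14.6107 rpm, dir flips to +; running = +14.6107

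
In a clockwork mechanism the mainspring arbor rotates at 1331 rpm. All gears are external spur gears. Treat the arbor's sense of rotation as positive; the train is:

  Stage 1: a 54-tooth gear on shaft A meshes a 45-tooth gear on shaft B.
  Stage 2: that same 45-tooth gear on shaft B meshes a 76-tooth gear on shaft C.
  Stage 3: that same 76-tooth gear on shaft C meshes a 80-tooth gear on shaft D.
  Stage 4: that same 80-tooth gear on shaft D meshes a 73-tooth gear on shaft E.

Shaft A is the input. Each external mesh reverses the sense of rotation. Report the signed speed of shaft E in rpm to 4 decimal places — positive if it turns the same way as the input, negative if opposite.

Stage 1 [54T→45T]: ω = 1331.0000×54/45 = 1597.2000 rpm, dir flips to −; running = −1597.2000
Stage 2 [45T→76T]: ω = 1597.2000×45/76 = 945.7105 rpm, dir flips to +; running = +945.7105
Stage 3 [76T→80T]: ω = 945.7105×76/80 = 898.4250 rpm, dir flips to −; running = −898.4250
Stage 4 [80T→73T]: ω = 898.4250×80/73 = 984.5753 rpm, dir flips to +; running = +984.5753

+984.5753 rpm (same as input, |ω| = 984.5753 rpm)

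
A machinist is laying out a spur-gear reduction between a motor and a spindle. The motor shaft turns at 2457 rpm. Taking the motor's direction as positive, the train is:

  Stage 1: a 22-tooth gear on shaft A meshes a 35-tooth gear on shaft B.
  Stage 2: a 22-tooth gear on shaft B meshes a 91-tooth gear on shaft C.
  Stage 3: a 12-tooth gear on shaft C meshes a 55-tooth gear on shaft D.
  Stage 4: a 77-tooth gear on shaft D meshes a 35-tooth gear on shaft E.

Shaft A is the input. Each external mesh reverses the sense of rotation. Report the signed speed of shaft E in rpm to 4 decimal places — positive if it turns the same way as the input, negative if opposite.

+179.2183 rpm (same as input, |ω| = 179.2183 rpm)

Stage 1 [22T→35T]: ω = 2457.0000×22/35 = 1544.4000 rpm, dir flips to −; running = −1544.4000
Stage 2 [22T→91T]: ω = 1544.4000×22/91 = 373.3714 rpm, dir flips to +; running = +373.3714
Stage 3 [12T→55T]: ω = 373.3714×12/55 = 81.4629 rpm, dir flips to −; running = −81.4629
Stage 4 [77T→35T]: ω = 81.4629×77/35 = 179.2183 rpm, dir flips to +; running = +179.2183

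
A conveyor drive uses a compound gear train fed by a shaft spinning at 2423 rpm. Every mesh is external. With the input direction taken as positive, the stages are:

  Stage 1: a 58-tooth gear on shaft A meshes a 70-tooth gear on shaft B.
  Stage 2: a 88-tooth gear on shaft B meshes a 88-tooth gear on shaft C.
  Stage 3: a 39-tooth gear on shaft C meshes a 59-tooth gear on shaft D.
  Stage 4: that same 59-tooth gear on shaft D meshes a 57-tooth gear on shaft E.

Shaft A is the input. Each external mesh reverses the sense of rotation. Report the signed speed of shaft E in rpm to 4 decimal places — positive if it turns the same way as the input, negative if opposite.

+1373.6406 rpm (same as input, |ω| = 1373.6406 rpm)

Stage 1 [58T→70T]: ω = 2423.0000×58/70 = 2007.6286 rpm, dir flips to −; running = −2007.6286
Stage 2 [88T→88T]: ω = 2007.6286×88/88 = 2007.6286 rpm, dir flips to +; running = +2007.6286
Stage 3 [39T→59T]: ω = 2007.6286×39/59 = 1327.0765 rpm, dir flips to −; running = −1327.0765
Stage 4 [59T→57T]: ω = 1327.0765×59/57 = 1373.6406 rpm, dir flips to +; running = +1373.6406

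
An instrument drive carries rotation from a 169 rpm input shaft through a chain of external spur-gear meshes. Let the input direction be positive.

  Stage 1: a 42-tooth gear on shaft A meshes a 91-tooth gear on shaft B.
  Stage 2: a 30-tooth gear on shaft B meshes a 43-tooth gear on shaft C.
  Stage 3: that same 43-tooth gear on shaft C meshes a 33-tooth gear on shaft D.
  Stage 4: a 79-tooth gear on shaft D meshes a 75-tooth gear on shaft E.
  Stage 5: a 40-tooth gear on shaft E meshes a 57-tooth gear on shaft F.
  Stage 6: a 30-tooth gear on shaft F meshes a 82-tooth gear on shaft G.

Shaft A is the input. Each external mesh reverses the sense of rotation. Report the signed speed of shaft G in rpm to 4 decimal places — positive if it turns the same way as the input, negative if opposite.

Stage 1 [42T→91T]: ω = 169.0000×42/91 = 78.0000 rpm, dir flips to −; running = −78.0000
Stage 2 [30T→43T]: ω = 78.0000×30/43 = 54.4186 rpm, dir flips to +; running = +54.4186
Stage 3 [43T→33T]: ω = 54.4186×43/33 = 70.9091 rpm, dir flips to −; running = −70.9091
Stage 4 [79T→75T]: ω = 70.9091×79/75 = 74.6909 rpm, dir flips to +; running = +74.6909
Stage 5 [40T→57T]: ω = 74.6909×40/57 = 52.4147 rpm, dir flips to −; running = −52.4147
Stage 6 [30T→82T]: ω = 52.4147×30/82 = 19.1761 rpm, dir flips to +; running = +19.1761

+19.1761 rpm (same as input, |ω| = 19.1761 rpm)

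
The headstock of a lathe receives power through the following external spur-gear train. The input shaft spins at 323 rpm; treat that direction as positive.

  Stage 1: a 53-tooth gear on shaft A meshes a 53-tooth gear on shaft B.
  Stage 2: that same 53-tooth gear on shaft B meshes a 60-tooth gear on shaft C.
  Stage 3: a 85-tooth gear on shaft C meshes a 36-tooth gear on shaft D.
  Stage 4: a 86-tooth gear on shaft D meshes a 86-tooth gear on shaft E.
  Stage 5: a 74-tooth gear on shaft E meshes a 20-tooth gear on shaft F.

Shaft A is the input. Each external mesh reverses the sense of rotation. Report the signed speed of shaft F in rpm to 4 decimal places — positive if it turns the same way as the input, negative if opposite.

Stage 1 [53T→53T]: ω = 323.0000×53/53 = 323.0000 rpm, dir flips to −; running = −323.0000
Stage 2 [53T→60T]: ω = 323.0000×53/60 = 285.3167 rpm, dir flips to +; running = +285.3167
Stage 3 [85T→36T]: ω = 285.3167×85/36 = 673.6644 rpm, dir flips to −; running = −673.6644
Stage 4 [86T→86T]: ω = 673.6644×86/86 = 673.6644 rpm, dir flips to +; running = +673.6644
Stage 5 [74T→20T]: ω = 673.6644×74/20 = 2492.5581 rpm, dir flips to −; running = −2492.5581

-2492.5581 rpm (opposite to input, |ω| = 2492.5581 rpm)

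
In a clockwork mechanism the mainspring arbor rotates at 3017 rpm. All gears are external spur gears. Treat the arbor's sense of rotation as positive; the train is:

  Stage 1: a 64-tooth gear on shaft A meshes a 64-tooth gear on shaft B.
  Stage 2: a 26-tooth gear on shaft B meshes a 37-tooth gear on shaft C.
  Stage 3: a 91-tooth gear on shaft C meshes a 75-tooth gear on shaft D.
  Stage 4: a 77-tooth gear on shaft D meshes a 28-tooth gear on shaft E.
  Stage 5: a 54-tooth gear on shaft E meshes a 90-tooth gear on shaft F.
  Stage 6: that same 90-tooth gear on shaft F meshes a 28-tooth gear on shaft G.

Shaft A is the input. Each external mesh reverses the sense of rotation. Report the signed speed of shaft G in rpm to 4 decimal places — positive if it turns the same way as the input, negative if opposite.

Stage 1 [64T→64T]: ω = 3017.0000×64/64 = 3017.0000 rpm, dir flips to −; running = −3017.0000
Stage 2 [26T→37T]: ω = 3017.0000×26/37 = 2120.0541 rpm, dir flips to +; running = +2120.0541
Stage 3 [91T→75T]: ω = 2120.0541×91/75 = 2572.3323 rpm, dir flips to −; running = −2572.3323
Stage 4 [77T→28T]: ω = 2572.3323×77/28 = 7073.9137 rpm, dir flips to +; running = +7073.9137
Stage 5 [54T→90T]: ω = 7073.9137×54/90 = 4244.3482 rpm, dir flips to −; running = −4244.3482
Stage 6 [90T→28T]: ω = 4244.3482×90/28 = 13642.5478 rpm, dir flips to +; running = +13642.5478

+13642.5478 rpm (same as input, |ω| = 13642.5478 rpm)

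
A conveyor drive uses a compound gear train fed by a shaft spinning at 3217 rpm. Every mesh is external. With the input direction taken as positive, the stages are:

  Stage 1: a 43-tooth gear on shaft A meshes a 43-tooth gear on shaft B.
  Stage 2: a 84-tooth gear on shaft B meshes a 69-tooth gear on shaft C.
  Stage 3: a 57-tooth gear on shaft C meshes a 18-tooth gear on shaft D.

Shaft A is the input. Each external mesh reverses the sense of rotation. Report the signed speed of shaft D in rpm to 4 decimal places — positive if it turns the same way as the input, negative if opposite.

-12401.7681 rpm (opposite to input, |ω| = 12401.7681 rpm)

Stage 1 [43T→43T]: ω = 3217.0000×43/43 = 3217.0000 rpm, dir flips to −; running = −3217.0000
Stage 2 [84T→69T]: ω = 3217.0000×84/69 = 3916.3478 rpm, dir flips to +; running = +3916.3478
Stage 3 [57T→18T]: ω = 3916.3478×57/18 = 12401.7681 rpm, dir flips to −; running = −12401.7681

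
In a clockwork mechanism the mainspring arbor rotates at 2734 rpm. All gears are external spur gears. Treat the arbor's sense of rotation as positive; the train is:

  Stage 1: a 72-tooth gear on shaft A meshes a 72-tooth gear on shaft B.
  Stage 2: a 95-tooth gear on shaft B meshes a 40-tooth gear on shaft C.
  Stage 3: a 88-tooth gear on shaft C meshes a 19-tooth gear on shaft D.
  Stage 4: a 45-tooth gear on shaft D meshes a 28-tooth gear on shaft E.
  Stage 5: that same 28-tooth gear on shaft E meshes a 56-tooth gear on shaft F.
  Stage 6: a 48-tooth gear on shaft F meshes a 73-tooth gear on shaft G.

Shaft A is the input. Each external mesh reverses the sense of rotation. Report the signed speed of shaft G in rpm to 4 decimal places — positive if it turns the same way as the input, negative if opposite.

+15890.3718 rpm (same as input, |ω| = 15890.3718 rpm)

Stage 1 [72T→72T]: ω = 2734.0000×72/72 = 2734.0000 rpm, dir flips to −; running = −2734.0000
Stage 2 [95T→40T]: ω = 2734.0000×95/40 = 6493.2500 rpm, dir flips to +; running = +6493.2500
Stage 3 [88T→19T]: ω = 6493.2500×88/19 = 30074.0000 rpm, dir flips to −; running = −30074.0000
Stage 4 [45T→28T]: ω = 30074.0000×45/28 = 48333.2143 rpm, dir flips to +; running = +48333.2143
Stage 5 [28T→56T]: ω = 48333.2143×28/56 = 24166.6071 rpm, dir flips to −; running = −24166.6071
Stage 6 [48T→73T]: ω = 24166.6071×48/73 = 15890.3718 rpm, dir flips to +; running = +15890.3718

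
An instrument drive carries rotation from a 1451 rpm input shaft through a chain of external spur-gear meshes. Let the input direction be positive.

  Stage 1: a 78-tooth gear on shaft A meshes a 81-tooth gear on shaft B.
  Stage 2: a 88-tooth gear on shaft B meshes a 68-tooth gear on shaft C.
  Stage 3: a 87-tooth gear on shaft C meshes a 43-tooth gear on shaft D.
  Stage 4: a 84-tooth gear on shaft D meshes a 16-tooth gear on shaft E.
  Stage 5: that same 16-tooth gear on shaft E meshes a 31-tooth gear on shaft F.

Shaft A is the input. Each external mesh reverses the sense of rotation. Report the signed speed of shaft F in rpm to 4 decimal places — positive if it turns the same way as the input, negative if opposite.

Stage 1 [78T→81T]: ω = 1451.0000×78/81 = 1397.2593 rpm, dir flips to −; running = −1397.2593
Stage 2 [88T→68T]: ω = 1397.2593×88/68 = 1808.2179 rpm, dir flips to +; running = +1808.2179
Stage 3 [87T→43T]: ω = 1808.2179×87/43 = 3658.4873 rpm, dir flips to −; running = −3658.4873
Stage 4 [84T→16T]: ω = 3658.4873×84/16 = 19207.0584 rpm, dir flips to +; running = +19207.0584
Stage 5 [16T→31T]: ω = 19207.0584×16/31 = 9913.3204 rpm, dir flips to −; running = −9913.3204

-9913.3204 rpm (opposite to input, |ω| = 9913.3204 rpm)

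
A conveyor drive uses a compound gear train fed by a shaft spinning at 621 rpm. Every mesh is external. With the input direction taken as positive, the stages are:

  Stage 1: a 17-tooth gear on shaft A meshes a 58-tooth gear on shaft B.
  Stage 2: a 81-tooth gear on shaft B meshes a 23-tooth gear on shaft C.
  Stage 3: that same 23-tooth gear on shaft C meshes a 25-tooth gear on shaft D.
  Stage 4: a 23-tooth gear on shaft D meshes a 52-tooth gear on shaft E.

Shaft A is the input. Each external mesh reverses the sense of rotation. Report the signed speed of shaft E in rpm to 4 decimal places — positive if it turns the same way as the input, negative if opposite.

+260.8447 rpm (same as input, |ω| = 260.8447 rpm)

Stage 1 [17T→58T]: ω = 621.0000×17/58 = 182.0172 rpm, dir flips to −; running = −182.0172
Stage 2 [81T→23T]: ω = 182.0172×81/23 = 641.0172 rpm, dir flips to +; running = +641.0172
Stage 3 [23T→25T]: ω = 641.0172×23/25 = 589.7359 rpm, dir flips to −; running = −589.7359
Stage 4 [23T→52T]: ω = 589.7359×23/52 = 260.8447 rpm, dir flips to +; running = +260.8447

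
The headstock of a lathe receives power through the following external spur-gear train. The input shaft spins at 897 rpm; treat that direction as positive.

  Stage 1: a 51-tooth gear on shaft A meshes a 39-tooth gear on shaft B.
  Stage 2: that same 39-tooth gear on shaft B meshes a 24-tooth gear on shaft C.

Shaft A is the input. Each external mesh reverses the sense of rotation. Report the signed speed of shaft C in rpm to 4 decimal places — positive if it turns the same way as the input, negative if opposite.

+1906.1250 rpm (same as input, |ω| = 1906.1250 rpm)

Stage 1 [51T→39T]: ω = 897.0000×51/39 = 1173.0000 rpm, dir flips to −; running = −1173.0000
Stage 2 [39T→24T]: ω = 1173.0000×39/24 = 1906.1250 rpm, dir flips to +; running = +1906.1250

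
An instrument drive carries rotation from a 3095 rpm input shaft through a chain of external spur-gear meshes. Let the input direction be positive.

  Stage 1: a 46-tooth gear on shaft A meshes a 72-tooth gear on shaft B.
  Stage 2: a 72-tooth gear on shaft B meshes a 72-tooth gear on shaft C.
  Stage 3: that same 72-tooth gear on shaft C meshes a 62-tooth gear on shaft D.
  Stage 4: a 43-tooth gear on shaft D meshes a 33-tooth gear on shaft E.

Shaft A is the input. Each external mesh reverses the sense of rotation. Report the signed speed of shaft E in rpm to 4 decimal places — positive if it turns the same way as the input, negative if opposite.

+2992.1359 rpm (same as input, |ω| = 2992.1359 rpm)

Stage 1 [46T→72T]: ω = 3095.0000×46/72 = 1977.3611 rpm, dir flips to −; running = −1977.3611
Stage 2 [72T→72T]: ω = 1977.3611×72/72 = 1977.3611 rpm, dir flips to +; running = +1977.3611
Stage 3 [72T→62T]: ω = 1977.3611×72/62 = 2296.2903 rpm, dir flips to −; running = −2296.2903
Stage 4 [43T→33T]: ω = 2296.2903×43/33 = 2992.1359 rpm, dir flips to +; running = +2992.1359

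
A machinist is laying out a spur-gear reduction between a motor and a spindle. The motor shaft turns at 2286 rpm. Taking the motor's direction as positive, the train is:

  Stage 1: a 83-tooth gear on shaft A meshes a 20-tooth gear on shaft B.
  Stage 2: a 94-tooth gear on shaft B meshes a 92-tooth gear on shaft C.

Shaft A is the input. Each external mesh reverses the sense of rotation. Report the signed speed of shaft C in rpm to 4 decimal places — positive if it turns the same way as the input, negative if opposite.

Stage 1 [83T→20T]: ω = 2286.0000×83/20 = 9486.9000 rpm, dir flips to −; running = −9486.9000
Stage 2 [94T→92T]: ω = 9486.9000×94/92 = 9693.1370 rpm, dir flips to +; running = +9693.1370

+9693.1370 rpm (same as input, |ω| = 9693.1370 rpm)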